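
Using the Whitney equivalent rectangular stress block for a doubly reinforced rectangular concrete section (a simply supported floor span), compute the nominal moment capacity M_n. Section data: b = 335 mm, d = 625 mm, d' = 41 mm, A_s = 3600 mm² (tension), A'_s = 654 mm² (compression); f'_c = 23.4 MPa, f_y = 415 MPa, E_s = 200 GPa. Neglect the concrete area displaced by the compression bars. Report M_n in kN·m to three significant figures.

M_n ≈ 810 kN·m

Assume both tension and compression steel yield.
Net tension couple steel: A_s − A'_s = 2946 mm².
a = (A_s − A'_s) f_y / (0.85 f'_c b) = 1222590/(0.85 × 23.4 × 335) = 183.49 mm.
c = a/β₁ = 183.49/0.85 = 215.87 mm; ε'_s = 0.003(c − d')/c = 0.0024 ≥ f_y/E_s = 0.0021, so compression steel does yield.
M_n = (A_s − A'_s) f_y (d − a/2) + A'_s f_y (d − d') = [1222590 × (625 − 91.745) + 271410 × (625 − 41)] × 10⁻⁶ = 651.95 + 158.50 = 810.45 kN·m.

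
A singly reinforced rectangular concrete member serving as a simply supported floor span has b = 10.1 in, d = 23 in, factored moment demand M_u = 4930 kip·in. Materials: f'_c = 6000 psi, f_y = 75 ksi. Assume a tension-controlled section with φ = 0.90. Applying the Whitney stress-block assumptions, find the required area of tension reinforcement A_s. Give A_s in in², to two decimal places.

M_n = M_u/φ = 4930/0.90 = 5477.78 kip·in.
From M_n = 0.85 f'_c a b (d − a/2):
a = d − √(d² − 2M_n/(0.85 f'_c b)) = 23 − √(23² − 2 × 5477.78/(0.85 × 6 × 10.1)) = 5.215 in.
A_s = 0.85 f'_c a b / f_y = 0.85 × 6 × 5.215 × 10.1 / 75 = 3.582 in².

A_s ≈ 3.58 in²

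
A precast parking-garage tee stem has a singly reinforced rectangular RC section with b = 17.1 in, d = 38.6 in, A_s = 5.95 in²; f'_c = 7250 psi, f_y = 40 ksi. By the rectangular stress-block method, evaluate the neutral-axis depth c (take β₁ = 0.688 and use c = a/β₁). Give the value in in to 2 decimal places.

T = A_s f_y = 5.95 × 40 = 238 kips.
a = T/(0.85 f'_c b) = 238/(0.85 × 7.25 × 17.1) = 2.2585 in.
With β₁ = 0.688, c = a/β₁ = 2.2585/0.688 = 3.28 in.

c ≈ 3.28 in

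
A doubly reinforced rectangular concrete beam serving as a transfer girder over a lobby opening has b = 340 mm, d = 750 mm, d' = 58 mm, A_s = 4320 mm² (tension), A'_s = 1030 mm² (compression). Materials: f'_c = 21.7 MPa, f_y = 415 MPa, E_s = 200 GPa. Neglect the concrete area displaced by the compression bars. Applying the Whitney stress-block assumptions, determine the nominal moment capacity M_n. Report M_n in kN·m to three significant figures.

Assume both tension and compression steel yield.
Net tension couple steel: A_s − A'_s = 3290 mm².
a = (A_s − A'_s) f_y / (0.85 f'_c b) = 1365350/(0.85 × 21.7 × 340) = 217.71 mm.
c = a/β₁ = 217.71/0.85 = 256.13 mm; ε'_s = 0.003(c − d')/c = 0.0023 ≥ f_y/E_s = 0.0021, so compression steel does yield.
M_n = (A_s − A'_s) f_y (d − a/2) + A'_s f_y (d − d') = [1365350 × (750 − 108.855) + 427450 × (750 − 58)] × 10⁻⁶ = 875.39 + 295.80 = 1171.19 kN·m.

M_n ≈ 1170 kN·m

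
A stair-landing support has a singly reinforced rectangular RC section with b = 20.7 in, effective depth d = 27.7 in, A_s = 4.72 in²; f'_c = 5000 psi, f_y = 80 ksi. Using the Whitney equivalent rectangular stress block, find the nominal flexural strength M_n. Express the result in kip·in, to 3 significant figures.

T = A_s f_y = 4.72 × 80 = 377.6 kips.
a = T/(0.85 f'_c b) = 377.6/(0.85 × 5 × 20.7) = 4.292 in.
M_n = T(d − a/2) = 377.6 × (27.7 − 2.146) = 9649.2 kip·in.

M_n ≈ 9650 kip·in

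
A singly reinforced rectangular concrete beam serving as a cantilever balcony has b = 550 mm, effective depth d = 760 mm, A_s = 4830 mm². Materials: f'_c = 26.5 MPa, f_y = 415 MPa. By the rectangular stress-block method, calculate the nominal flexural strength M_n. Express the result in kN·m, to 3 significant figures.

M_n ≈ 1360 kN·m

T = A_s f_y = 4830 × 415 = 2004450 N = 2004.45 kN.
From C = T: a = T/(0.85 f'_c b) = 2004450/(0.85 × 26.5 × 550) = 161.80 mm.
M_n = T(d − a/2) = 2004.45 kN × (760 − 80.9) mm = 1361.22 kN·m.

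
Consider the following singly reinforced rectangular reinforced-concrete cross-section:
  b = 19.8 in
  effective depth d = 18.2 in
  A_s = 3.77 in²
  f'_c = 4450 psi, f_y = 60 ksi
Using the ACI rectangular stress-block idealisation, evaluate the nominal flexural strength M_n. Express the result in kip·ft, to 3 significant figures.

M_n ≈ 315 kip·ft

T = A_s f_y = 3.77 × 60 = 226.2 kips.
a = T/(0.85 f'_c b) = 226.2/(0.85 × 4.45 × 19.8) = 3.020 in.
M_n = T(d − a/2) = 226.2 × (18.2 − 1.51) = 3775.3 kip·in = 3775.3/12 = 314.61 kip·ft.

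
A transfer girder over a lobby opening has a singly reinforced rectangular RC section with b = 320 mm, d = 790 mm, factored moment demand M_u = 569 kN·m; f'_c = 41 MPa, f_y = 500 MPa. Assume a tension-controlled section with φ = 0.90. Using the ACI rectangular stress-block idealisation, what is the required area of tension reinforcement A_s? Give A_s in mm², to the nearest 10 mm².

A_s ≈ 1680 mm²

M_n = M_u/φ = 569/0.90 = 632.222 kN·m.
With M_n = 0.85 f'_c a b (d − a/2), solve the quadratic for a:
a = d − √(d² − 2M_n/(0.85 f'_c b)) = 790 − √(790² − 2 × 632.222×10⁶/(0.85 × 41 × 320)) = 75.36 mm.
A_s = 0.85 f'_c a b / f_y = 0.85 × 41 × 75.36 × 320 / 500 = 1680.8 mm².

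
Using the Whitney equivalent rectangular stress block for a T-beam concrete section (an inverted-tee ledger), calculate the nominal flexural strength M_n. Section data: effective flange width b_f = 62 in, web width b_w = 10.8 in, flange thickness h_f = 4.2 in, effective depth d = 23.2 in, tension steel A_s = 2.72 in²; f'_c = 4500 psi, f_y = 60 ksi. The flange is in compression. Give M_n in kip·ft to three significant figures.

Tension: T = A_s f_y = 2.72 × 60 = 163.2 kips.
Try a within the flange: a = T/(0.85 f'_c b_f) = 163.2/(0.85 × 4.5 × 62) = 0.688 in.
Since a = 0.688 ≤ h_f = 4.2 in, the stress block lies entirely in the flange; analyse as a rectangular beam of width b_f.
M_n = T(d − a/2) = 163.2 × (23.2 − 0.344) = 3730.1 kip·in.
M_n = 3730.1/12 = 310.84 kip·ft.

M_n ≈ 311 kip·ft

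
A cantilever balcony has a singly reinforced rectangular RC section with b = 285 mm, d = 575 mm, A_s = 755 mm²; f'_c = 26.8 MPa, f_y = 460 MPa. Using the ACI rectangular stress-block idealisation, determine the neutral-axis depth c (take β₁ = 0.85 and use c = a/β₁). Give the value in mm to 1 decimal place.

T = A_s f_y = 755 × 460 = 347300 N = 347.3 kN.
Setting C = 0.85 f'_c a b equal to T: a = 347300/(0.85 × 26.8 × 285) = 53.494 mm.
With β₁ = 0.85, c = a/β₁ = 53.494/0.85 = 62.9 mm.

c ≈ 62.9 mm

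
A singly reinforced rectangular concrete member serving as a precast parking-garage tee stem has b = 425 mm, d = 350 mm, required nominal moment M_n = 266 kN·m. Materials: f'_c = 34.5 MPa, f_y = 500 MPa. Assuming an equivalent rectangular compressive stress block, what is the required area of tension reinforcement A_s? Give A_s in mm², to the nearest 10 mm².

With M_n = 0.85 f'_c a b (d − a/2), solve the quadratic for a:
a = d − √(d² − 2M_n/(0.85 f'_c b)) = 350 − √(350² − 2 × 266×10⁶/(0.85 × 34.5 × 425)) = 67.49 mm.
A_s = 0.85 f'_c a b / f_y = 0.85 × 34.5 × 67.49 × 425 / 500 = 1682.3 mm².

A_s ≈ 1680 mm²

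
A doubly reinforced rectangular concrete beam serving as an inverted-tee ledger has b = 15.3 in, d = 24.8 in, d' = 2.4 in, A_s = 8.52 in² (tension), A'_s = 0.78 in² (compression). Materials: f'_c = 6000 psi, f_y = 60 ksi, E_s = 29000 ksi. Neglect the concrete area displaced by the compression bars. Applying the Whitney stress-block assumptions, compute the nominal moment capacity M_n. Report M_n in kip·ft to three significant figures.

Assume both steels yield.
a = (A_s − A'_s) f_y/(0.85 f'_c b) = (8.52 − 0.78) × 60/(0.85 × 6 × 15.3) = 5.952 in.
c = a/β₁ = 5.952/0.75 = 7.936 in; ε'_s = 0.003(c − d')/c = 0.0021 ≥ ε_y = 0.0021, so the compression steel yields.
M_n = (A_s − A'_s) f_y (d − a/2) + A'_s f_y (d − d') = 464.4 × (24.8 − 2.976) + 46.8 × (24.8 − 2.4) = 10135.1 + 1048.3 = 11183.4 kip·in = 11183.4/12 = 931.95 kip·ft.

M_n ≈ 932 kip·ft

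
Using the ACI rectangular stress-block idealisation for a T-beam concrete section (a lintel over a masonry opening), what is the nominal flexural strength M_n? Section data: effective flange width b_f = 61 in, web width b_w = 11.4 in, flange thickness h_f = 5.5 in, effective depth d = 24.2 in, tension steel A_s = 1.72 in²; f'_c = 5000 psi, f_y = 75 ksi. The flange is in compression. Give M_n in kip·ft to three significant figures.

M_n ≈ 257 kip·ft

Tension: T = A_s f_y = 1.72 × 75 = 129 kips.
Try a within the flange: a = T/(0.85 f'_c b_f) = 129/(0.85 × 5 × 61) = 0.498 in.
Since a = 0.498 ≤ h_f = 5.5 in, the stress block lies entirely in the flange; analyse as a rectangular beam of width b_f.
M_n = T(d − a/2) = 129 × (24.2 − 0.249) = 3089.7 kip·in.
M_n = 3089.7/12 = 257.48 kip·ft.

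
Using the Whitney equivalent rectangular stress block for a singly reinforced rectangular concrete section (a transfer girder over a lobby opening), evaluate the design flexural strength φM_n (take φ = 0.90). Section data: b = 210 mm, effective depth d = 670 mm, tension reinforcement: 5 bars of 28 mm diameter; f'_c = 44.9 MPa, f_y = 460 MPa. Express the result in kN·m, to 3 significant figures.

φM_n ≈ 742 kN·m

A_s = 5 × 616 = 3080 mm².
T = A_s f_y = 3080 × 460 = 1416800 N = 1416.8 kN.
From C = T: a = T/(0.85 f'_c b) = 1416800/(0.85 × 44.9 × 210) = 176.78 mm.
M_n = T(d − a/2) = 1416.8 kN × (670 − 88.39) mm = 824.03 kN·m.
φM_n = 0.90 × 824.03 = 741.63 kN·m.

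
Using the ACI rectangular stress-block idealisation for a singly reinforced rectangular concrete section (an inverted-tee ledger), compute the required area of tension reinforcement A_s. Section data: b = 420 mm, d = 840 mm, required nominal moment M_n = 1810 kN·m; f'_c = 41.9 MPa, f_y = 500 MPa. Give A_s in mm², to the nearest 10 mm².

A_s ≈ 4760 mm²

With M_n = 0.85 f'_c a b (d − a/2), solve the quadratic for a:
a = d − √(d² − 2M_n/(0.85 f'_c b)) = 840 − √(840² − 2 × 1810×10⁶/(0.85 × 41.9 × 420)) = 159.12 mm.
A_s = 0.85 f'_c a b / f_y = 0.85 × 41.9 × 159.12 × 420 / 500 = 4760.3 mm².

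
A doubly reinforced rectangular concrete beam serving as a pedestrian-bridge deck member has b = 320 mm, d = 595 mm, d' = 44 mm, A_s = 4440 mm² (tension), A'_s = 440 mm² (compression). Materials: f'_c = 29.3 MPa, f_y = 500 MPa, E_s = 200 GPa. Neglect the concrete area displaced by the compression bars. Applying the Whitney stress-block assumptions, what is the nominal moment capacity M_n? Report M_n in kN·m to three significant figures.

M_n ≈ 1060 kN·m

Assume both tension and compression steel yield.
Net tension couple steel: A_s − A'_s = 4000 mm².
a = (A_s − A'_s) f_y / (0.85 f'_c b) = 2000000/(0.85 × 29.3 × 320) = 250.95 mm.
c = a/β₁ = 250.95/0.841 = 298.39 mm; ε'_s = 0.003(c − d')/c = 0.0026 ≥ f_y/E_s = 0.0025, so compression steel does yield.
M_n = (A_s − A'_s) f_y (d − a/2) + A'_s f_y (d − d') = [2000000 × (595 − 125.475) + 220000 × (595 − 44)] × 10⁻⁶ = 939.05 + 121.22 = 1060.27 kN·m.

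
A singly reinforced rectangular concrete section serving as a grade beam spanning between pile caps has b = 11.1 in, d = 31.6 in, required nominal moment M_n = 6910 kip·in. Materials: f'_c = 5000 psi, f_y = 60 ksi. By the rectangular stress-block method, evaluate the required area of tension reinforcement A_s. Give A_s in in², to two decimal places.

A_s ≈ 3.96 in²

From M_n = 0.85 f'_c a b (d − a/2):
a = d − √(d² − 2M_n/(0.85 f'_c b)) = 31.6 − √(31.6² − 2 × 6910/(0.85 × 5 × 11.1)) = 5.037 in.
A_s = 0.85 f'_c a b / f_y = 0.85 × 5 × 5.037 × 11.1 / 60 = 3.960 in².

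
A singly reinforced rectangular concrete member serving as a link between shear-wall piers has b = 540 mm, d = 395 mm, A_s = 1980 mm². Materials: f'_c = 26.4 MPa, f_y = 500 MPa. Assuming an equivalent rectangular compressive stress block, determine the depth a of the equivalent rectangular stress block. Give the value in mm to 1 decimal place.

T = A_s f_y = 1980 × 500 = 990000 N = 990 kN.
Setting C = 0.85 f'_c a b equal to T: a = 990000/(0.85 × 26.4 × 540) = 81.7 mm.

a ≈ 81.7 mm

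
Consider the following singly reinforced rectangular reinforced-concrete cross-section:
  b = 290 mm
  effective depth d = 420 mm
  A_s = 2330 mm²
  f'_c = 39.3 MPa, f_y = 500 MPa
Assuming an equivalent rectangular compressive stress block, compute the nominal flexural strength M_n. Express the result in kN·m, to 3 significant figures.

T = A_s f_y = 2330 × 500 = 1165000 N = 1165 kN.
From C = T: a = T/(0.85 f'_c b) = 1165000/(0.85 × 39.3 × 290) = 120.26 mm.
M_n = T(d − a/2) = 1165 kN × (420 − 60.13) mm = 419.25 kN·m.

M_n ≈ 419 kN·m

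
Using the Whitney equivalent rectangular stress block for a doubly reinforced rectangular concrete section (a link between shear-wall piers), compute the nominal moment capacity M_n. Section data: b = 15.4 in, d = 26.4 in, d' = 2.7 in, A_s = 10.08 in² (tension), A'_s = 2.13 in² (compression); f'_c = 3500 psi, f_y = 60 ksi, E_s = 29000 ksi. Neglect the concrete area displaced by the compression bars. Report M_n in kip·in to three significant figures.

Assume both steels yield.
a = (A_s − A'_s) f_y/(0.85 f'_c b) = (10.08 − 2.13) × 60/(0.85 × 3.5 × 15.4) = 10.411 in.
c = a/β₁ = 10.411/0.85 = 12.248 in; ε'_s = 0.003(c − d')/c = 0.0023 ≥ ε_y = 0.0021, so the compression steel yields.
M_n = (A_s − A'_s) f_y (d − a/2) + A'_s f_y (d − d') = 477 × (26.4 − 5.2055) + 127.8 × (26.4 − 2.7) = 10109.8 + 3028.9 = 13138.7 kip·in.

M_n ≈ 13100 kip·in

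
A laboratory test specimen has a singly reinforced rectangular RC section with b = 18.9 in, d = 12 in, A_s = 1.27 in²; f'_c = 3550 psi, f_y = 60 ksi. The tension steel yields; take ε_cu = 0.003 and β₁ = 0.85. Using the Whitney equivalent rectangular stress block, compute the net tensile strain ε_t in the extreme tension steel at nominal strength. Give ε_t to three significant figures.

a = A_s f_y/(0.85 f'_c b) = 1.336 in.
β₁ = 0.85, so c = a/β₁ = 1.336/0.85 = 1.572 in.
From the linear strain diagram with ε_cu = 0.003: ε_t = 0.003 (d − c)/c = 0.003 × (12 − 1.572)/1.572 = 0.0199.
Since ε_t ≥ 0.005, the section is tension-controlled.

ε_t ≈ 0.0199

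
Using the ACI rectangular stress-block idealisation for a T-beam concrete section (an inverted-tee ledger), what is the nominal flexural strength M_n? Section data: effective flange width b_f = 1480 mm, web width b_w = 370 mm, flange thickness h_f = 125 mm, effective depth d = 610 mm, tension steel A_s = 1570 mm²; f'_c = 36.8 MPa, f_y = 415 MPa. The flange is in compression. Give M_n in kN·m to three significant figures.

M_n ≈ 393 kN·m

Tension: T = A_s f_y = 1570 × 415 = 651550 N.
Try a within the flange: a = T/(0.85 f'_c b_f) = 651550/(0.85 × 36.8 × 1480) = 14.07 mm.
Since a = 14.07 ≤ h_f = 125 mm, the stress block lies entirely in the flange; analyse as a rectangular beam of width b_f.
M_n = T(d − a/2) = 651550 × (610 − 7.035) = 392.86 × 10⁶ N·mm.
M_n = 392.86 kN·m.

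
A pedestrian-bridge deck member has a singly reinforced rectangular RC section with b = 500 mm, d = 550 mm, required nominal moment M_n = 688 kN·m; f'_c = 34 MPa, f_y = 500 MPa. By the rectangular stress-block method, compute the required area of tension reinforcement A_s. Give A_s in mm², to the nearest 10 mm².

With M_n = 0.85 f'_c a b (d − a/2), solve the quadratic for a:
a = d − √(d² − 2M_n/(0.85 f'_c b)) = 550 − √(550² − 2 × 688×10⁶/(0.85 × 34 × 500)) = 94.73 mm.
A_s = 0.85 f'_c a b / f_y = 0.85 × 34 × 94.73 × 500 / 500 = 2737.7 mm².

A_s ≈ 2740 mm²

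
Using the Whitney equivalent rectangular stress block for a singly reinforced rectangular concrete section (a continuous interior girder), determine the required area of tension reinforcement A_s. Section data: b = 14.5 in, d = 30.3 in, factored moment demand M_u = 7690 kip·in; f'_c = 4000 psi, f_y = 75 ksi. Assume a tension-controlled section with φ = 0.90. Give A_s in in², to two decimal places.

M_n = M_u/φ = 7690/0.90 = 8544.44 kip·in.
From M_n = 0.85 f'_c a b (d − a/2):
a = d − √(d² − 2M_n/(0.85 f'_c b)) = 30.3 − √(30.3² − 2 × 8544.44/(0.85 × 4 × 14.5)) = 6.395 in.
A_s = 0.85 f'_c a b / f_y = 0.85 × 4 × 6.395 × 14.5 / 75 = 4.204 in².

A_s ≈ 4.20 in²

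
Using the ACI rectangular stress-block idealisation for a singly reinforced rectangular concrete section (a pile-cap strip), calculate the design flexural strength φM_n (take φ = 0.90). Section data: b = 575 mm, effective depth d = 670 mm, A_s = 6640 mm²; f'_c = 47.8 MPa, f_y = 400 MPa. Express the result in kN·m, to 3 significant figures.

T = A_s f_y = 6640 × 400 = 2656000 N = 2656 kN.
From C = T: a = T/(0.85 f'_c b) = 2656000/(0.85 × 47.8 × 575) = 113.69 mm.
M_n = T(d − a/2) = 2656 kN × (670 − 56.845) mm = 1628.54 kN·m.
φM_n = 0.90 × 1628.54 = 1465.69 kN·m.

φM_n ≈ 1470 kN·m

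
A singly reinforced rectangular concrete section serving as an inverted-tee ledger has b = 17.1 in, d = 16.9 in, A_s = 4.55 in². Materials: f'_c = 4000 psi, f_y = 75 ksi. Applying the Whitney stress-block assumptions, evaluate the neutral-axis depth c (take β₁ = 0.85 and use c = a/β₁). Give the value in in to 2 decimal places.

T = A_s f_y = 4.55 × 75 = 341.25 kips.
a = T/(0.85 f'_c b) = 341.25/(0.85 × 4 × 17.1) = 5.8695 in.
With β₁ = 0.85, c = a/β₁ = 5.8695/0.85 = 6.91 in.

c ≈ 6.91 in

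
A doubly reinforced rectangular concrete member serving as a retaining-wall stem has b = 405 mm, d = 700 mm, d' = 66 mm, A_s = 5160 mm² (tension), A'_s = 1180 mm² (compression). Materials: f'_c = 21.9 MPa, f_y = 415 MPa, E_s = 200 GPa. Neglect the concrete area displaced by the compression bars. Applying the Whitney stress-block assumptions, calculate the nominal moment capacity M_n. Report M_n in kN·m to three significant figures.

Assume both tension and compression steel yield.
Net tension couple steel: A_s − A'_s = 3980 mm².
a = (A_s − A'_s) f_y / (0.85 f'_c b) = 1651700/(0.85 × 21.9 × 405) = 219.09 mm.
c = a/β₁ = 219.09/0.85 = 257.75 mm; ε'_s = 0.003(c − d')/c = 0.0022 ≥ f_y/E_s = 0.0021, so compression steel does yield.
M_n = (A_s − A'_s) f_y (d − a/2) + A'_s f_y (d − d') = [1651700 × (700 − 109.545) + 489700 × (700 − 66)] × 10⁻⁶ = 975.25 + 310.47 = 1285.72 kN·m.

M_n ≈ 1290 kN·m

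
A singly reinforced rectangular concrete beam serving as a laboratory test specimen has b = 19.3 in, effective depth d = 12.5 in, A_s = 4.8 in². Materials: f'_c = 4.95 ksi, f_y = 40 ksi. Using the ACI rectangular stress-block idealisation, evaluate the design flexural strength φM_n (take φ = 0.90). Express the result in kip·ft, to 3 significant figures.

T = A_s f_y = 4.8 × 40 = 192 kips.
a = T/(0.85 f'_c b) = 192/(0.85 × 4.95 × 19.3) = 2.364 in.
M_n = T(d − a/2) = 192 × (12.5 − 1.182) = 2173.1 kip·in = 2173.1/12 = 181.09 kip·ft.
φM_n = 0.90 × 181.09 = 162.98 kip·ft.

φM_n ≈ 163 kip·ft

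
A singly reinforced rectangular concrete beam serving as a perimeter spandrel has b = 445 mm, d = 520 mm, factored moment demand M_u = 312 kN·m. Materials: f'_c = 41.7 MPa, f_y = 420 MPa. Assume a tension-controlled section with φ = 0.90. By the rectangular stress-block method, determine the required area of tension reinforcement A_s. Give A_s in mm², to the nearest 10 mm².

A_s ≈ 1660 mm²

M_n = M_u/φ = 312/0.90 = 346.667 kN·m.
With M_n = 0.85 f'_c a b (d − a/2), solve the quadratic for a:
a = d − √(d² − 2M_n/(0.85 f'_c b)) = 520 − √(520² − 2 × 346.667×10⁶/(0.85 × 41.7 × 445)) = 44.14 mm.
A_s = 0.85 f'_c a b / f_y = 0.85 × 41.7 × 44.14 × 445 / 420 = 1657.7 mm².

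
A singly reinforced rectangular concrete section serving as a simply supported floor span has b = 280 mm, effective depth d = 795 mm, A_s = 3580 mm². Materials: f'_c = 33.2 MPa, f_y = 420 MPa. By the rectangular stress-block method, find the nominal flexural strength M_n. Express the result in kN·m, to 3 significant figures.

M_n ≈ 1050 kN·m

T = A_s f_y = 3580 × 420 = 1503600 N = 1503.6 kN.
From C = T: a = T/(0.85 f'_c b) = 1503600/(0.85 × 33.2 × 280) = 190.29 mm.
M_n = T(d − a/2) = 1503.6 kN × (795 − 95.145) mm = 1052.30 kN·m.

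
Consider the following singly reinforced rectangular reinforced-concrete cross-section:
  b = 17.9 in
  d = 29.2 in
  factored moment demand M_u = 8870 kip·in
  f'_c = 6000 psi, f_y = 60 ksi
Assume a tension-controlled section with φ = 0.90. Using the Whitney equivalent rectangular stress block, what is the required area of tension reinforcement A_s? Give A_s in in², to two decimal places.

M_n = M_u/φ = 8870/0.90 = 9855.56 kip·in.
From M_n = 0.85 f'_c a b (d − a/2):
a = d − √(d² − 2M_n/(0.85 f'_c b)) = 29.2 − √(29.2² − 2 × 9855.56/(0.85 × 6 × 17.9)) = 3.967 in.
A_s = 0.85 f'_c a b / f_y = 0.85 × 6 × 3.967 × 17.9 / 60 = 6.036 in².

A_s ≈ 6.04 in²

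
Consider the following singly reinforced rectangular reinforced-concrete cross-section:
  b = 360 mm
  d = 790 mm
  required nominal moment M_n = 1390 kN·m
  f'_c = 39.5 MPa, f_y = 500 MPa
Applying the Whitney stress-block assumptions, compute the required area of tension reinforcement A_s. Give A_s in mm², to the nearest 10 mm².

With M_n = 0.85 f'_c a b (d − a/2), solve the quadratic for a:
a = d − √(d² − 2M_n/(0.85 f'_c b)) = 790 − √(790² − 2 × 1390×10⁶/(0.85 × 39.5 × 360)) = 162.23 mm.
A_s = 0.85 f'_c a b / f_y = 0.85 × 39.5 × 162.23 × 360 / 500 = 3921.7 mm².

A_s ≈ 3920 mm²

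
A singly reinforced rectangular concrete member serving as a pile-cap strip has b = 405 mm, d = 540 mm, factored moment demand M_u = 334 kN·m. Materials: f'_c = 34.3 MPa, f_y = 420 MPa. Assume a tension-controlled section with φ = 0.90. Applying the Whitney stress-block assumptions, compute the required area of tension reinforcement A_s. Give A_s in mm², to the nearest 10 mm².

M_n = M_u/φ = 334/0.90 = 371.111 kN·m.
With M_n = 0.85 f'_c a b (d − a/2), solve the quadratic for a:
a = d − √(d² − 2M_n/(0.85 f'_c b)) = 540 − √(540² − 2 × 371.111×10⁶/(0.85 × 34.3 × 405)) = 61.73 mm.
A_s = 0.85 f'_c a b / f_y = 0.85 × 34.3 × 61.73 × 405 / 420 = 1735.5 mm².

A_s ≈ 1740 mm²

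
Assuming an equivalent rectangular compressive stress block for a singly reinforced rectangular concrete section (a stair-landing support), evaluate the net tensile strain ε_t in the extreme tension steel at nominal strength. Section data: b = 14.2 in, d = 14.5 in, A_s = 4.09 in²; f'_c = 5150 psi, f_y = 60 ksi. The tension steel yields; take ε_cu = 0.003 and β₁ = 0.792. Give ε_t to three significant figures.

a = A_s f_y/(0.85 f'_c b) = 3.948 in.
β₁ = 0.792, so c = a/β₁ = 3.948/0.792 = 4.985 in.
From the linear strain diagram with ε_cu = 0.003: ε_t = 0.003 (d − c)/c = 0.003 × (14.5 − 4.985)/4.985 = 0.00573.
Since ε_t ≥ 0.005, the section is tension-controlled.

ε_t ≈ 0.00573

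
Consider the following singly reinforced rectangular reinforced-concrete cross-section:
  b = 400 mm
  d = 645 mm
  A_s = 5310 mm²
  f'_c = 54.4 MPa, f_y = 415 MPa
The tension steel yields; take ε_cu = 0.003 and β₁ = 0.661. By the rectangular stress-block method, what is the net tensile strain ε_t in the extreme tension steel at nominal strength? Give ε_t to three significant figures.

ε_t ≈ 0.00774

a = A_s f_y/(0.85 f'_c b) = 119.14 mm.
β₁ = 0.661, so c = a/β₁ = 119.14/0.661 = 180.24 mm.
From the linear strain diagram with ε_cu = 0.003: ε_t = 0.003 (d − c)/c = 0.003 × (645 − 180.24)/180.24 = 0.00774.
Since ε_t ≥ 0.005, the section is tension-controlled.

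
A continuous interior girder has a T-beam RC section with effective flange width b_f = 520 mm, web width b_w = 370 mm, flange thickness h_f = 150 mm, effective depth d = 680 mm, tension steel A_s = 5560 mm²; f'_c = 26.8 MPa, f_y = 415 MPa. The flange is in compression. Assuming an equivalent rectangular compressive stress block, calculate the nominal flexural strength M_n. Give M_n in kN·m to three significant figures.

M_n ≈ 1340 kN·m

Tension: T = A_s f_y = 5560 × 415 = 2307400 N.
Try a within the flange: a = T/(0.85 f'_c b_f) = 2307400/(0.85 × 26.8 × 520) = 194.79 mm.
a = 194.79 > h_f = 150 mm: the block extends into the web. Split into flange-overhang and web parts.
C_f = 0.85 f'_c (b_f − b_w) h_f = 0.85 × 26.8 × (520 − 370) × 150 = 512550 N.
Remaining web compression depth: a_w = (T − C_f)/(0.85 f'_c b_w) = (2307400 − 512550)/(0.85 × 26.8 × 370) = 212.95 mm.
M_n = C_f(d − h_f/2) + (T − C_f)(d − a_w/2) = 512550 × (680 − 75) + 1794850 × (680 − 106.475) = 310.09 + 1029.39 = 1339.48 × 10⁶ N·mm.
M_n = 1339.48 kN·m.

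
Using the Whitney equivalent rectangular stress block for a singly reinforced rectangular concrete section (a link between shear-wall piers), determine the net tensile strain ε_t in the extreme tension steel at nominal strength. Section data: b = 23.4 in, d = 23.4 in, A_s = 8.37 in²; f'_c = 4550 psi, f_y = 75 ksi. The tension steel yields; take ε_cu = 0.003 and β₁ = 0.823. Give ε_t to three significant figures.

a = A_s f_y/(0.85 f'_c b) = 6.937 in.
β₁ = 0.823, so c = a/β₁ = 6.937/0.823 = 8.429 in.
From the linear strain diagram with ε_cu = 0.003: ε_t = 0.003 (d − c)/c = 0.003 × (23.4 − 8.429)/8.429 = 0.00533.
Since ε_t ≥ 0.005, the section is tension-controlled.

ε_t ≈ 0.00533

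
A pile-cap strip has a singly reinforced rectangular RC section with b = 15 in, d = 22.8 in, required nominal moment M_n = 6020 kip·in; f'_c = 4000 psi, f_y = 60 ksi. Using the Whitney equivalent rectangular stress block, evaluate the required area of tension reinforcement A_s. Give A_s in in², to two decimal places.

A_s ≈ 5.06 in²

From M_n = 0.85 f'_c a b (d − a/2):
a = d − √(d² − 2M_n/(0.85 f'_c b)) = 22.8 − √(22.8² − 2 × 6020/(0.85 × 4 × 15)) = 5.955 in.
A_s = 0.85 f'_c a b / f_y = 0.85 × 4 × 5.955 × 15 / 60 = 5.062 in².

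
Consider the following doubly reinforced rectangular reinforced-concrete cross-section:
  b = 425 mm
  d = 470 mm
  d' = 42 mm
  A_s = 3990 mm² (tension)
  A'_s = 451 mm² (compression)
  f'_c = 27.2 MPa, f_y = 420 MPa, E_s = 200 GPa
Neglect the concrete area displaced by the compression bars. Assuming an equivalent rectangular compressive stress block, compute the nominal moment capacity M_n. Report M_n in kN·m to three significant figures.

M_n ≈ 667 kN·m

Assume both tension and compression steel yield.
Net tension couple steel: A_s − A'_s = 3539 mm².
a = (A_s − A'_s) f_y / (0.85 f'_c b) = 1486380/(0.85 × 27.2 × 425) = 151.27 mm.
c = a/β₁ = 151.27/0.85 = 177.96 mm; ε'_s = 0.003(c − d')/c = 0.0023 ≥ f_y/E_s = 0.0021, so compression steel does yield.
M_n = (A_s − A'_s) f_y (d − a/2) + A'_s f_y (d − d') = [1486380 × (470 − 75.635) + 189420 × (470 − 42)] × 10⁻⁶ = 586.18 + 81.07 = 667.25 kN·m.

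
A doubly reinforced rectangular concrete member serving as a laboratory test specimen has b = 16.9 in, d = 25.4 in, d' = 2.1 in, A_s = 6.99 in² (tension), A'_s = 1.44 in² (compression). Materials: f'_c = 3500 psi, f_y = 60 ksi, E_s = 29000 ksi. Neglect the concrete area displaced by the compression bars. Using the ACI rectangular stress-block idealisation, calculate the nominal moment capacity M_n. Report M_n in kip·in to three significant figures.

Assume both steels yield.
a = (A_s − A'_s) f_y/(0.85 f'_c b) = (6.99 − 1.44) × 60/(0.85 × 3.5 × 16.9) = 6.623 in.
c = a/β₁ = 6.623/0.85 = 7.792 in; ε'_s = 0.003(c − d')/c = 0.0022 ≥ ε_y = 0.0021, so the compression steel yields.
M_n = (A_s − A'_s) f_y (d − a/2) + A'_s f_y (d − d') = 333 × (25.4 − 3.3115) + 86.4 × (25.4 − 2.1) = 7355.5 + 2013.1 = 9368.6 kip·in.

M_n ≈ 9370 kip·in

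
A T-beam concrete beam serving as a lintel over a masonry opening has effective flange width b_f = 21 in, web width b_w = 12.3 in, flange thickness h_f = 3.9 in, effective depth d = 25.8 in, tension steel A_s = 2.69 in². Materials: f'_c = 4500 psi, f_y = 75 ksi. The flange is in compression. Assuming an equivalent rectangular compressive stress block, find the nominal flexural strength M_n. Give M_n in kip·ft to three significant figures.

M_n ≈ 413 kip·ft

Tension: T = A_s f_y = 2.69 × 75 = 201.75 kips.
Try a within the flange: a = T/(0.85 f'_c b_f) = 201.75/(0.85 × 4.5 × 21) = 2.512 in.
Since a = 2.512 ≤ h_f = 3.9 in, the stress block lies entirely in the flange; analyse as a rectangular beam of width b_f.
M_n = T(d − a/2) = 201.75 × (25.8 − 1.256) = 4951.8 kip·in.
M_n = 4951.8/12 = 412.65 kip·ft.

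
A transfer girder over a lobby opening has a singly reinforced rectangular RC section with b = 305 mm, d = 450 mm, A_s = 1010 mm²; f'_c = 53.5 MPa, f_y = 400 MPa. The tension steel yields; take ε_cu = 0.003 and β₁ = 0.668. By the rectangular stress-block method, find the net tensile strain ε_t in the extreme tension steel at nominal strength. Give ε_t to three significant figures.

a = A_s f_y/(0.85 f'_c b) = 29.13 mm.
β₁ = 0.668, so c = a/β₁ = 29.13/0.668 = 43.61 mm.
From the linear strain diagram with ε_cu = 0.003: ε_t = 0.003 (d − c)/c = 0.003 × (450 − 43.61)/43.61 = 0.0280.
Since ε_t ≥ 0.005, the section is tension-controlled.

ε_t ≈ 0.0280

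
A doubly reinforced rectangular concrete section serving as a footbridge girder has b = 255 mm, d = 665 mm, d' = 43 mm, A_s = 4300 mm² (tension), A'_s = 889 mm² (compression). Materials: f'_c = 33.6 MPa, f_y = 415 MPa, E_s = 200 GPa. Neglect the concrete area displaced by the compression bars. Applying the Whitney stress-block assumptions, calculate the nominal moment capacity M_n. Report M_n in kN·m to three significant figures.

Assume both tension and compression steel yield.
Net tension couple steel: A_s − A'_s = 3411 mm².
a = (A_s − A'_s) f_y / (0.85 f'_c b) = 1415565/(0.85 × 33.6 × 255) = 194.37 mm.
c = a/β₁ = 194.37/0.81 = 239.96 mm; ε'_s = 0.003(c − d')/c = 0.0025 ≥ f_y/E_s = 0.0021, so compression steel does yield.
M_n = (A_s − A'_s) f_y (d − a/2) + A'_s f_y (d − d') = [1415565 × (665 − 97.185) + 368935 × (665 − 43)] × 10⁻⁶ = 803.78 + 229.48 = 1033.26 kN·m.

M_n ≈ 1030 kN·m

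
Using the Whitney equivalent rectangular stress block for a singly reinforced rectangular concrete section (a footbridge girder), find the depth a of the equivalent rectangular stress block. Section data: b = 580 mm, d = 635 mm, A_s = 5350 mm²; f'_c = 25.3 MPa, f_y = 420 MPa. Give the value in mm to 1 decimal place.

T = A_s f_y = 5350 × 420 = 2247000 N = 2247 kN.
Setting C = 0.85 f'_c a b equal to T: a = 2247000/(0.85 × 25.3 × 580) = 180.2 mm.

a ≈ 180.2 mm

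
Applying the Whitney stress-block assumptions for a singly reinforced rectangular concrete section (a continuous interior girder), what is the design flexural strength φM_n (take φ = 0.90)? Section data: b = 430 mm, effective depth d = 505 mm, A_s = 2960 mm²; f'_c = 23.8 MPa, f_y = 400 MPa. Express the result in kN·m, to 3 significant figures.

φM_n ≈ 466 kN·m

T = A_s f_y = 2960 × 400 = 1184000 N = 1184 kN.
From C = T: a = T/(0.85 f'_c b) = 1184000/(0.85 × 23.8 × 430) = 136.11 mm.
M_n = T(d − a/2) = 1184 kN × (505 − 68.055) mm = 517.34 kN·m.
φM_n = 0.90 × 517.34 = 465.61 kN·m.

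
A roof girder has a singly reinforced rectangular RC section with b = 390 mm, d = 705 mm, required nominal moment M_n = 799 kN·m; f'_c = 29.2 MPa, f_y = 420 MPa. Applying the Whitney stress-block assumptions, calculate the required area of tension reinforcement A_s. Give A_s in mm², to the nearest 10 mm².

A_s ≈ 2970 mm²

With M_n = 0.85 f'_c a b (d − a/2), solve the quadratic for a:
a = d − √(d² − 2M_n/(0.85 f'_c b)) = 705 − √(705² − 2 × 799×10⁶/(0.85 × 29.2 × 390)) = 128.86 mm.
A_s = 0.85 f'_c a b / f_y = 0.85 × 29.2 × 128.86 × 390 / 420 = 2969.9 mm².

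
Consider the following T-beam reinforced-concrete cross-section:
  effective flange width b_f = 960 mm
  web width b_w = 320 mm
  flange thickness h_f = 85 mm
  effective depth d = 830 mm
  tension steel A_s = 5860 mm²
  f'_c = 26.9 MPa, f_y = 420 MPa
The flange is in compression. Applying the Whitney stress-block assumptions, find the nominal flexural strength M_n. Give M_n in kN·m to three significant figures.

Tension: T = A_s f_y = 5860 × 420 = 2461200 N.
Try a within the flange: a = T/(0.85 f'_c b_f) = 2461200/(0.85 × 26.9 × 960) = 112.13 mm.
a = 112.13 > h_f = 85 mm: the block extends into the web. Split into flange-overhang and web parts.
C_f = 0.85 f'_c (b_f − b_w) h_f = 0.85 × 26.9 × (960 − 320) × 85 = 1243856 N.
Remaining web compression depth: a_w = (T − C_f)/(0.85 f'_c b_w) = (2461200 − 1243856)/(0.85 × 26.9 × 320) = 166.38 mm.
M_n = C_f(d − h_f/2) + (T − C_f)(d − a_w/2) = 1243856 × (830 − 42.5) + 1217344 × (830 − 83.19) = 979.54 + 909.12 = 1888.66 × 10⁶ N·mm.
M_n = 1888.66 kN·m.

M_n ≈ 1890 kN·m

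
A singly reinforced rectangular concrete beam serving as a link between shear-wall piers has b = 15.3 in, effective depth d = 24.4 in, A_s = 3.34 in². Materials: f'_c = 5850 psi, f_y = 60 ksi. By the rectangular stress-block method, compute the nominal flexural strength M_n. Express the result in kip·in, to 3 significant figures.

M_n ≈ 4630 kip·in

T = A_s f_y = 3.34 × 60 = 200.4 kips.
a = T/(0.85 f'_c b) = 200.4/(0.85 × 5.85 × 15.3) = 2.634 in.
M_n = T(d − a/2) = 200.4 × (24.4 − 1.317) = 4625.8 kip·in.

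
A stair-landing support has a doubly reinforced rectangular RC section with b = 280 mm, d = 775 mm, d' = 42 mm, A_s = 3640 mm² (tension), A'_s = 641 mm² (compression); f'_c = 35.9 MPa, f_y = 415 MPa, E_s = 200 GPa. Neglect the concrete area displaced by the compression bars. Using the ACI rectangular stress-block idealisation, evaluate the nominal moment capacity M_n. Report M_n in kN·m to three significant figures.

Assume both tension and compression steel yield.
Net tension couple steel: A_s − A'_s = 2999 mm².
a = (A_s − A'_s) f_y / (0.85 f'_c b) = 1244585/(0.85 × 35.9 × 280) = 145.66 mm.
c = a/β₁ = 145.66/0.794 = 183.45 mm; ε'_s = 0.003(c − d')/c = 0.0023 ≥ f_y/E_s = 0.0021, so compression steel does yield.
M_n = (A_s − A'_s) f_y (d − a/2) + A'_s f_y (d − d') = [1244585 × (775 − 72.83) + 266015 × (775 − 42)] × 10⁻⁶ = 873.91 + 194.99 = 1068.90 kN·m.

M_n ≈ 1070 kN·m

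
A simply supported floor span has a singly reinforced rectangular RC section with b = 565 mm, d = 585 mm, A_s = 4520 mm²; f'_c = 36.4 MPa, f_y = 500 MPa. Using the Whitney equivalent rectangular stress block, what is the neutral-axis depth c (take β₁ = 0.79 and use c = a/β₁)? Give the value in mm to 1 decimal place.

T = A_s f_y = 4520 × 500 = 2260000 N = 2260 kN.
Setting C = 0.85 f'_c a b equal to T: a = 2260000/(0.85 × 36.4 × 565) = 129.282 mm.
With β₁ = 0.79, c = a/β₁ = 129.282/0.79 = 163.6 mm.

c ≈ 163.6 mm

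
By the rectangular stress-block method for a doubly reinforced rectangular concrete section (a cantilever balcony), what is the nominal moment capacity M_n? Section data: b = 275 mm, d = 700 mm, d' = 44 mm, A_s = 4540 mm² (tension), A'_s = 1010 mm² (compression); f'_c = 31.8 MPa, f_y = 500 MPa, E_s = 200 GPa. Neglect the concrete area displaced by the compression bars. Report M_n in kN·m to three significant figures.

M_n ≈ 1360 kN·m

Assume both tension and compression steel yield.
Net tension couple steel: A_s − A'_s = 3530 mm².
a = (A_s − A'_s) f_y / (0.85 f'_c b) = 1765000/(0.85 × 31.8 × 275) = 237.45 mm.
c = a/β₁ = 237.45/0.823 = 288.52 mm; ε'_s = 0.003(c − d')/c = 0.0025 ≥ f_y/E_s = 0.0025, so compression steel does yield.
M_n = (A_s − A'_s) f_y (d − a/2) + A'_s f_y (d − d') = [1765000 × (700 − 118.725) + 505000 × (700 − 44)] × 10⁻⁶ = 1025.95 + 331.28 = 1357.23 kN·m.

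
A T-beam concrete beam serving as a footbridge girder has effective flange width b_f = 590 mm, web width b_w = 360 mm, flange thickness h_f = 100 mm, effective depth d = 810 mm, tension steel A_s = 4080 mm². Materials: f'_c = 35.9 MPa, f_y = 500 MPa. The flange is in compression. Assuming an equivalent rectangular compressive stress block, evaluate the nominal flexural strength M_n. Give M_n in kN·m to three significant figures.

M_n ≈ 1540 kN·m

Tension: T = A_s f_y = 4080 × 500 = 2040000 N.
Try a within the flange: a = T/(0.85 f'_c b_f) = 2040000/(0.85 × 35.9 × 590) = 113.31 mm.
a = 113.31 > h_f = 100 mm: the block extends into the web. Split into flange-overhang and web parts.
C_f = 0.85 f'_c (b_f − b_w) h_f = 0.85 × 35.9 × (590 − 360) × 100 = 701845 N.
Remaining web compression depth: a_w = (T − C_f)/(0.85 f'_c b_w) = (2040000 − 701845)/(0.85 × 35.9 × 360) = 121.81 mm.
M_n = C_f(d − h_f/2) + (T − C_f)(d − a_w/2) = 701845 × (810 − 50) + 1338155 × (810 − 60.905) = 533.40 + 1002.41 = 1535.81 × 10⁶ N·mm.
M_n = 1535.81 kN·m.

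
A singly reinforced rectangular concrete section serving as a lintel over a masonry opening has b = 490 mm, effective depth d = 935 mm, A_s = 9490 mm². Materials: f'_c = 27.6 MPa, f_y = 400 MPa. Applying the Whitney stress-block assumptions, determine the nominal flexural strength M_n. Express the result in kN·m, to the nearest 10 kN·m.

T = A_s f_y = 9490 × 400 = 3796000 N = 3796 kN.
From C = T: a = T/(0.85 f'_c b) = 3796000/(0.85 × 27.6 × 490) = 330.22 mm.
M_n = T(d − a/2) = 3796 kN × (935 − 165.11) mm = 2922.50 kN·m.

M_n ≈ 2920 kN·m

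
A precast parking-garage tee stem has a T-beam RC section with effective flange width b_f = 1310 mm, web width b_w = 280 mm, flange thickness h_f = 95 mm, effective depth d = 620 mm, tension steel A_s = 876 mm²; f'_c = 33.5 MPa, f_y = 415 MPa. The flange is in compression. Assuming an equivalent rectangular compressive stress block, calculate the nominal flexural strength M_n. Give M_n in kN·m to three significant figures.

Tension: T = A_s f_y = 876 × 415 = 363540 N.
Try a within the flange: a = T/(0.85 f'_c b_f) = 363540/(0.85 × 33.5 × 1310) = 9.75 mm.
Since a = 9.75 ≤ h_f = 95 mm, the stress block lies entirely in the flange; analyse as a rectangular beam of width b_f.
M_n = T(d − a/2) = 363540 × (620 − 4.875) = 223.62 × 10⁶ N·mm.
M_n = 223.62 kN·m.

M_n ≈ 224 kN·m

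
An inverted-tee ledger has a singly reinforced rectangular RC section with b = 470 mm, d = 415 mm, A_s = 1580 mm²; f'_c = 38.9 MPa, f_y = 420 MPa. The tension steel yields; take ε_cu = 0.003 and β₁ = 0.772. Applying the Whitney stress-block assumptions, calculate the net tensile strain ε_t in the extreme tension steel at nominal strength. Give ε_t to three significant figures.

a = A_s f_y/(0.85 f'_c b) = 42.70 mm.
β₁ = 0.772, so c = a/β₁ = 42.70/0.772 = 55.31 mm.
From the linear strain diagram with ε_cu = 0.003: ε_t = 0.003 (d − c)/c = 0.003 × (415 − 55.31)/55.31 = 0.0195.
Since ε_t ≥ 0.005, the section is tension-controlled.

ε_t ≈ 0.0195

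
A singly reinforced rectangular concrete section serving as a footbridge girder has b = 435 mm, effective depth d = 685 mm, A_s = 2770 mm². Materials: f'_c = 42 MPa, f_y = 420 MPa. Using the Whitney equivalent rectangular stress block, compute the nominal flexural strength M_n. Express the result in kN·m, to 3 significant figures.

T = A_s f_y = 2770 × 420 = 1163400 N = 1163.4 kN.
From C = T: a = T/(0.85 f'_c b) = 1163400/(0.85 × 42 × 435) = 74.92 mm.
M_n = T(d − a/2) = 1163.4 kN × (685 − 37.46) mm = 753.35 kN·m.

M_n ≈ 753 kN·m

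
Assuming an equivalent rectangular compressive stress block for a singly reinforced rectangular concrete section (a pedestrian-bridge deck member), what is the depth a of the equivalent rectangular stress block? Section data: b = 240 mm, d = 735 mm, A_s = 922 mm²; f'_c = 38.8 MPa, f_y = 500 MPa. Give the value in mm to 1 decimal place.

a ≈ 58.2 mm

T = A_s f_y = 922 × 500 = 461000 N = 461 kN.
Setting C = 0.85 f'_c a b equal to T: a = 461000/(0.85 × 38.8 × 240) = 58.2 mm.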